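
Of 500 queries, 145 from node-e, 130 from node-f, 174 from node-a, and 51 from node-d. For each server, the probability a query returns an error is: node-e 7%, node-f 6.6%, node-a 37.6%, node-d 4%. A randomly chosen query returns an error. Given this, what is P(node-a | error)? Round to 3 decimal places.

By Bayes' rule, posterior ∝ prior × likelihood:
  node-e: 0.29 × 0.07 = 0.0203
  node-f: 0.26 × 0.066 = 0.01716
  node-a: 0.348 × 0.376 = 0.130848
  node-d: 0.102 × 0.04 = 0.00408
Sum = 0.172388.
P(node-a | evidence) = 0.130848 / 0.172388 ≈ 0.759.

0.759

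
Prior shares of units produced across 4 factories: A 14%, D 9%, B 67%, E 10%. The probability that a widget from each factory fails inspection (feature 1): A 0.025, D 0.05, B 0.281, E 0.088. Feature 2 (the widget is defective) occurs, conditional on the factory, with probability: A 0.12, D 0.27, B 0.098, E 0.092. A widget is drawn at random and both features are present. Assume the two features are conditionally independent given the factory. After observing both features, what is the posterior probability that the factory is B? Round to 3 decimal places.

0.883

By Bayes' rule, posterior ∝ prior × likelihood:
  A: 0.14 × 0.025 × 0.12 = 0.00042
  D: 0.09 × 0.05 × 0.27 = 0.001215
  B: 0.67 × 0.281 × 0.098 = 0.01845046
  E: 0.1 × 0.088 × 0.092 = 0.0008096
Normalizing constant = 0.02089506.
P(B | evidence) = 0.01845046 / 0.02089506 ≈ 0.883.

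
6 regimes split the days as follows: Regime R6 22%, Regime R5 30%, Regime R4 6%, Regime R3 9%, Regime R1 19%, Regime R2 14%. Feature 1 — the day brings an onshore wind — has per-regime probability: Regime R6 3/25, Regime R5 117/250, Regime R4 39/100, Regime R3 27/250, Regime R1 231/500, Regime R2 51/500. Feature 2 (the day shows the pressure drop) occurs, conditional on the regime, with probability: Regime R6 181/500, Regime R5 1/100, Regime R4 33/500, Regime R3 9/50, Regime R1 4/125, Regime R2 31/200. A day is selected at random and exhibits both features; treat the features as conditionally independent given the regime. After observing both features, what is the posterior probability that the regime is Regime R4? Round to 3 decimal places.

Unnormalized posteriors (prior × likelihood):
  Regime R6: 0.22 × 0.12 × 0.362 = 0.0095568
  Regime R5: 0.3 × 0.468 × 0.01 = 0.001404
  Regime R4: 0.06 × 0.39 × 0.066 = 0.0015444
  Regime R3: 0.09 × 0.108 × 0.18 = 0.0017496
  Regime R1: 0.19 × 0.462 × 0.032 = 0.00280896
  Regime R2: 0.14 × 0.102 × 0.155 = 0.0022134
Sum = 0.01927716.
P(Regime R4 | evidence) = 0.0015444 / 0.01927716 ≈ 0.080.

0.080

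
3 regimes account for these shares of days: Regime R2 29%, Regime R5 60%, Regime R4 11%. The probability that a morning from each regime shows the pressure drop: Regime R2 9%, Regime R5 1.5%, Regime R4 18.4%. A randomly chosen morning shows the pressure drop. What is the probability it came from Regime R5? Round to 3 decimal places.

Unnormalized posteriors (prior × likelihood):
  Regime R2: 0.29 × 0.09 = 0.0261
  Regime R5: 0.6 × 0.015 = 0.009
  Regime R4: 0.11 × 0.184 = 0.02024
Sum = 0.05534.
P(Regime R5 | evidence) = 0.009 / 0.05534 ≈ 0.163.

0.163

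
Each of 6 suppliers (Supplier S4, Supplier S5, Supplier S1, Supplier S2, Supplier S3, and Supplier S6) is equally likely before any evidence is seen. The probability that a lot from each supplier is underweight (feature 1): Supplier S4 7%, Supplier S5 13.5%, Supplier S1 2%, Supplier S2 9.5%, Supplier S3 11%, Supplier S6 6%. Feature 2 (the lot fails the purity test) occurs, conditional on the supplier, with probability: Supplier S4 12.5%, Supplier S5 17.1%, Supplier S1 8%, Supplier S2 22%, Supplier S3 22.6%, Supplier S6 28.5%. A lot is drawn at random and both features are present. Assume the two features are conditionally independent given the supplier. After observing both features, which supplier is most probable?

Since the prior is uniform, the posterior is proportional to the likelihood:
  Supplier S4: 0.07 × 0.125 = 0.00875
  Supplier S5: 0.135 × 0.171 = 0.023085
  Supplier S1: 0.02 × 0.08 = 0.0016
  Supplier S2: 0.095 × 0.22 = 0.0209
  Supplier S3: 0.11 × 0.226 = 0.02486
  Supplier S6: 0.06 × 0.285 = 0.0171
Normalizing constant = 0.096295.
Largest term belongs to Supplier S3, so Supplier S3 is most probable.

Supplier S3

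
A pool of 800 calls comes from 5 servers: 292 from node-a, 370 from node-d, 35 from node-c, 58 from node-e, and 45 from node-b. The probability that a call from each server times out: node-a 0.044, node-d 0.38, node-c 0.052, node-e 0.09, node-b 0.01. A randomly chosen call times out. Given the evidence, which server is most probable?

Prior × likelihood for each hypothesis:
  node-a: 0.365 × 0.044 = 0.01606
  node-d: 0.4625 × 0.38 = 0.17575
  node-c: 0.04375 × 0.052 = 0.002275
  node-e: 0.0725 × 0.09 = 0.006525
  node-b: 0.05625 × 0.01 = 0.0005625
Total = 0.2011725.
Largest term belongs to node-d, so node-d is most probable.

node-d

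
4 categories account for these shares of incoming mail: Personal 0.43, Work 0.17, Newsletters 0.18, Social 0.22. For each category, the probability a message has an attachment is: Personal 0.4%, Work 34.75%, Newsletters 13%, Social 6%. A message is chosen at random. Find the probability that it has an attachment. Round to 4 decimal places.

0.0974

Unnormalized posteriors (prior × likelihood):
  Personal: 0.43 × 0.004 = 0.00172
  Work: 0.17 × 0.3475 = 0.059075
  Newsletters: 0.18 × 0.13 = 0.0234
  Social: 0.22 × 0.06 = 0.0132
P(attachment) = 0.00172 + 0.059075 + 0.0234 + 0.0132 = 0.097395 → 0.0974.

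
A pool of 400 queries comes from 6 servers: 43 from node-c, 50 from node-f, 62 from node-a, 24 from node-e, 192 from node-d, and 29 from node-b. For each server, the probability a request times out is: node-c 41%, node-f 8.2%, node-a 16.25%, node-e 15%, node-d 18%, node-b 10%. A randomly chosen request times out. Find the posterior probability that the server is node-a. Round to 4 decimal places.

By Bayes' rule, posterior ∝ prior × likelihood:
  node-c: 0.1075 × 0.41 = 0.044075
  node-f: 0.125 × 0.082 = 0.01025
  node-a: 0.155 × 0.1625 = 0.0251875
  node-e: 0.06 × 0.15 = 0.009
  node-d: 0.48 × 0.18 = 0.0864
  node-b: 0.0725 × 0.1 = 0.00725
Sum = 0.1821625.
P(node-a | evidence) = 0.0251875 / 0.1821625 ≈ 0.1383.

0.1383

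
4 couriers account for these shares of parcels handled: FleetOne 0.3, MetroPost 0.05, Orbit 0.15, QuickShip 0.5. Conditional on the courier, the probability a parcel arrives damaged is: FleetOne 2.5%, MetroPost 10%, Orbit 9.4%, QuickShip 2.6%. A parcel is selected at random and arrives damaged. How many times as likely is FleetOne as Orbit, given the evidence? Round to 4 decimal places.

Prior × likelihood for each hypothesis:
  FleetOne: 0.3 × 0.025 = 0.0075
  MetroPost: 0.05 × 0.1 = 0.005
  Orbit: 0.15 × 0.094 = 0.0141
  QuickShip: 0.5 × 0.026 = 0.013
Normalizing constant = 0.0396.
The ratio is 0.0075 / 0.0141 (the normalizer cancels) = 0.5319.

0.5319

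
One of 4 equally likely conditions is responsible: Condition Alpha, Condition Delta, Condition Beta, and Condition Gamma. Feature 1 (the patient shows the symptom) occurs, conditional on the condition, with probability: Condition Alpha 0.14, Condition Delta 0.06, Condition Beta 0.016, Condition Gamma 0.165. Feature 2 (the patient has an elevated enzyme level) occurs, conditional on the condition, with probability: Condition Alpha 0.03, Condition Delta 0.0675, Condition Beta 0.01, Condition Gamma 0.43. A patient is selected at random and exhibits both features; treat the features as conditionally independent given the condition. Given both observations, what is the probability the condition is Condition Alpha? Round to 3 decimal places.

0.053

Since the prior is uniform, the posterior is proportional to the likelihood:
  Condition Alpha: 0.14 × 0.03 = 0.0042
  Condition Delta: 0.06 × 0.0675 = 0.00405
  Condition Beta: 0.016 × 0.01 = 0.00016
  Condition Gamma: 0.165 × 0.43 = 0.07095
Sum = 0.07936.
P(Condition Alpha | evidence) = 0.0042 / 0.07936 ≈ 0.053.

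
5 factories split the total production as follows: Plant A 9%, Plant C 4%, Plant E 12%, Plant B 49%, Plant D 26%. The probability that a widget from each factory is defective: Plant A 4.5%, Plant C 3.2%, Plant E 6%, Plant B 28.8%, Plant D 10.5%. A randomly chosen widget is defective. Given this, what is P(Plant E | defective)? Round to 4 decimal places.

Unnormalized posteriors (prior × likelihood):
  Plant A: 0.09 × 0.045 = 0.00405
  Plant C: 0.04 × 0.032 = 0.00128
  Plant E: 0.12 × 0.06 = 0.0072
  Plant B: 0.49 × 0.288 = 0.14112
  Plant D: 0.26 × 0.105 = 0.0273
Total = 0.18095.
P(Plant E | evidence) = 0.0072 / 0.18095 ≈ 0.0398.

0.0398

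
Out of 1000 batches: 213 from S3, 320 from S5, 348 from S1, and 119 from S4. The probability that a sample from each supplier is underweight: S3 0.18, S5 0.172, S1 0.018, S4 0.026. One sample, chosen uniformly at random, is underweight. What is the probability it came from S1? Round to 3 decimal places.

0.061

Compute prior × likelihood for every hypothesis:
  S3: 0.213 × 0.18 = 0.03834
  S5: 0.32 × 0.172 = 0.05504
  S1: 0.348 × 0.018 = 0.006264
  S4: 0.119 × 0.026 = 0.003094
Sum = 0.102738.
P(S1 | evidence) = 0.006264 / 0.102738 ≈ 0.061.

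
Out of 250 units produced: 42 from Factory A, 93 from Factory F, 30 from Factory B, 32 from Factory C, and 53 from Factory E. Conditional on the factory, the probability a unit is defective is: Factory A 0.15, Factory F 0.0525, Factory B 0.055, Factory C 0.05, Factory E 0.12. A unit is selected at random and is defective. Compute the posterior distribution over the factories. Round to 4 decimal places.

Factory A 0.3030, Factory F 0.2348, Factory B 0.0794, Factory C 0.0770, Factory E 0.3059

Compute prior × likelihood for every hypothesis:
  Factory A: 0.168 × 0.15 = 0.0252
  Factory F: 0.372 × 0.0525 = 0.01953
  Factory B: 0.12 × 0.055 = 0.0066
  Factory C: 0.128 × 0.05 = 0.0064
  Factory E: 0.212 × 0.12 = 0.02544
Total = 0.08317.
P(Factory A | defective) = 0.0252/0.08317 ≈ 0.3030
P(Factory F | defective) = 0.01953/0.08317 ≈ 0.2348
P(Factory B | defective) = 0.0066/0.08317 ≈ 0.0794
P(Factory C | defective) = 0.0064/0.08317 ≈ 0.0770
P(Factory E | defective) = 0.02544/0.08317 ≈ 0.3059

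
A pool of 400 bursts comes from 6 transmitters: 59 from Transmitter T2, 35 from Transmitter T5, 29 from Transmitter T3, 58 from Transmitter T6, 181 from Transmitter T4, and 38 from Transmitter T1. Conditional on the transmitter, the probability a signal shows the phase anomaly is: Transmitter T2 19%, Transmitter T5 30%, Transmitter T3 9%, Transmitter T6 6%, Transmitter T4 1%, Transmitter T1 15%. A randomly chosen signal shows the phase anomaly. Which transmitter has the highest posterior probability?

Prior × likelihood for each hypothesis:
  Transmitter T2: 0.1475 × 0.19 = 0.028025
  Transmitter T5: 0.0875 × 0.3 = 0.02625
  Transmitter T3: 0.0725 × 0.09 = 0.006525
  Transmitter T6: 0.145 × 0.06 = 0.0087
  Transmitter T4: 0.4525 × 0.01 = 0.004525
  Transmitter T1: 0.095 × 0.15 = 0.01425
Total = 0.088275.
Largest term belongs to Transmitter T2, so Transmitter T2 is most probable.

Transmitter T2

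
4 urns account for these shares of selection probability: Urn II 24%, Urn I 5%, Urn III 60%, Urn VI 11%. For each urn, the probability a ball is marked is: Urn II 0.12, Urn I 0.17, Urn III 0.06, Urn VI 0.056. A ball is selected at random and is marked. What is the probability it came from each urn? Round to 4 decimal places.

By Bayes' rule, posterior ∝ prior × likelihood:
  Urn II: 0.24 × 0.12 = 0.0288
  Urn I: 0.05 × 0.17 = 0.0085
  Urn III: 0.6 × 0.06 = 0.036
  Urn VI: 0.11 × 0.056 = 0.00616
Normalizing constant = 0.07946.
P(Urn II | marked) = 0.0288/0.07946 ≈ 0.3624
P(Urn I | marked) = 0.0085/0.07946 ≈ 0.1070
P(Urn III | marked) = 0.036/0.07946 ≈ 0.4531
P(Urn VI | marked) = 0.00616/0.07946 ≈ 0.0775
(Check: 0.3624+0.1070+0.4531+0.0775 = 1.0000.)

Urn II 0.3624, Urn I 0.1070, Urn III 0.4531, Urn VI 0.0775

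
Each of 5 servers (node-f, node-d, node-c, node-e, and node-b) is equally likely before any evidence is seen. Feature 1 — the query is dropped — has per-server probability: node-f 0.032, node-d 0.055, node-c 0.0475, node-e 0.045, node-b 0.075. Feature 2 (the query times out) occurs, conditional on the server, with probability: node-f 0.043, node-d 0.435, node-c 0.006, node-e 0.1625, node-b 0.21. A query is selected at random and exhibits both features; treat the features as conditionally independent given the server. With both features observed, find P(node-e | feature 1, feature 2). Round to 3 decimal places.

0.150

With a uniform prior (1/5 each), posterior ∝ likelihood:
  node-f: 0.032 × 0.043 = 0.001376
  node-d: 0.055 × 0.435 = 0.023925
  node-c: 0.0475 × 0.006 = 0.000285
  node-e: 0.045 × 0.1625 = 0.0073125
  node-b: 0.075 × 0.21 = 0.01575
Total = 0.0486485.
P(node-e | evidence) = 0.0073125 / 0.0486485 ≈ 0.150.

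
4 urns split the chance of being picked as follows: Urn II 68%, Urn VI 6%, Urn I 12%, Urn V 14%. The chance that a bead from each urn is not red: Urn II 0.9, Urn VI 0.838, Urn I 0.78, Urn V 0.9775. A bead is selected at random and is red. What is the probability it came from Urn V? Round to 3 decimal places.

Taking complements, P(red | each) = Urn II 0.1, Urn VI 0.162, Urn I 0.22, Urn V 0.0225.
By Bayes' rule, posterior ∝ prior × likelihood:
  Urn II: 0.68 × 0.1 = 0.068
  Urn VI: 0.06 × 0.162 = 0.00972
  Urn I: 0.12 × 0.22 = 0.0264
  Urn V: 0.14 × 0.0225 = 0.00315
Total = 0.10727.
P(Urn V | evidence) = 0.00315 / 0.10727 ≈ 0.029.

0.029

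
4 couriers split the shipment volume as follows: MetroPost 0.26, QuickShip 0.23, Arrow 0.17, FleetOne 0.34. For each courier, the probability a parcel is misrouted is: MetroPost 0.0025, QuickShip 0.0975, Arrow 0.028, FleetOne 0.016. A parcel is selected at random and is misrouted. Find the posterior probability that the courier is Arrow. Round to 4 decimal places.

By Bayes' rule, posterior ∝ prior × likelihood:
  MetroPost: 0.26 × 0.0025 = 0.00065
  QuickShip: 0.23 × 0.0975 = 0.022425
  Arrow: 0.17 × 0.028 = 0.00476
  FleetOne: 0.34 × 0.016 = 0.00544
Normalizing constant = 0.033275.
P(Arrow | evidence) = 0.00476 / 0.033275 ≈ 0.1431.

0.1431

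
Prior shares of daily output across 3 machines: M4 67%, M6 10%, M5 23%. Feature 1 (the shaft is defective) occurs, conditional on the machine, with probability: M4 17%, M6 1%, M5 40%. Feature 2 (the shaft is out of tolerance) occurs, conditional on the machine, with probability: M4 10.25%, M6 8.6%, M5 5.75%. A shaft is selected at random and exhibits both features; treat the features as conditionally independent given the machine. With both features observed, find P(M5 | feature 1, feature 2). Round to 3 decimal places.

0.310

Compute prior × likelihood for every hypothesis:
  M4: 0.67 × 0.17 × 0.1025 = 0.01167475
  M6: 0.1 × 0.01 × 0.086 = 0.000086
  M5: 0.23 × 0.4 × 0.0575 = 0.00529
Total = 0.01705075.
P(M5 | evidence) = 0.00529 / 0.01705075 ≈ 0.310.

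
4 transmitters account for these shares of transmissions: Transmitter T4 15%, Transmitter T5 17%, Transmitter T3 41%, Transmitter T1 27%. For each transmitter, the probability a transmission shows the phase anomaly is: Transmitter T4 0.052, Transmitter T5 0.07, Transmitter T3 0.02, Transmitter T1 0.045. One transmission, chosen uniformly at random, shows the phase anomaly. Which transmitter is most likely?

Compute prior × likelihood for every hypothesis:
  Transmitter T4: 0.15 × 0.052 = 0.0078
  Transmitter T5: 0.17 × 0.07 = 0.0119
  Transmitter T3: 0.41 × 0.02 = 0.0082
  Transmitter T1: 0.27 × 0.045 = 0.01215
Total = 0.04005.
Largest term belongs to Transmitter T1, so Transmitter T1 is most probable.

Transmitter T1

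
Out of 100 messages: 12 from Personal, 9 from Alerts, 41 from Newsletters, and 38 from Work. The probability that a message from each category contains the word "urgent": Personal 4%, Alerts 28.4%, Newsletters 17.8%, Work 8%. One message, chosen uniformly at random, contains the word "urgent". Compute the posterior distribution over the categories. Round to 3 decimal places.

Compute prior × likelihood for every hypothesis:
  Personal: 0.12 × 0.04 = 0.0048
  Alerts: 0.09 × 0.284 = 0.02556
  Newsletters: 0.41 × 0.178 = 0.07298
  Work: 0.38 × 0.08 = 0.0304
Sum = 0.13374.
P(Personal | urgent-flag) = 0.0048/0.13374 ≈ 0.036
P(Alerts | urgent-flag) = 0.02556/0.13374 ≈ 0.191
P(Newsletters | urgent-flag) = 0.07298/0.13374 ≈ 0.546
P(Work | urgent-flag) = 0.0304/0.13374 ≈ 0.227

Personal 0.036, Alerts 0.191, Newsletters 0.546, Work 0.227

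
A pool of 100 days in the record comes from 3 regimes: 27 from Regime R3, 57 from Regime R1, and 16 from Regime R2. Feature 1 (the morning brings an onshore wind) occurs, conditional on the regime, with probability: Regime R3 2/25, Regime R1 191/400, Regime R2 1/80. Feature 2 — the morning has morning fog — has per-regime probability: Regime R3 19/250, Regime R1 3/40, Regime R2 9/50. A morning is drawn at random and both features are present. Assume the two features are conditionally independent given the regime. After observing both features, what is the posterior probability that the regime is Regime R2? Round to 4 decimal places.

0.0161

By Bayes' rule, posterior ∝ prior × likelihood:
  Regime R3: 0.27 × 0.08 × 0.076 = 0.0016416
  Regime R1: 0.57 × 0.4775 × 0.075 = 0.020413125
  Regime R2: 0.16 × 0.0125 × 0.18 = 0.00036
Sum = 0.022414725.
P(Regime R2 | evidence) = 0.00036 / 0.022414725 ≈ 0.0161.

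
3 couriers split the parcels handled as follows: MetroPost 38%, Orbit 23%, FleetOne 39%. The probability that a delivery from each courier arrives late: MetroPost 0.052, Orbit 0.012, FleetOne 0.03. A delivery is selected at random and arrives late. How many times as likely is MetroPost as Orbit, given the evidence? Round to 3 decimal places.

7.159

By Bayes' rule, posterior ∝ prior × likelihood:
  MetroPost: 0.38 × 0.052 = 0.01976
  Orbit: 0.23 × 0.012 = 0.00276
  FleetOne: 0.39 × 0.03 = 0.0117
Sum = 0.03422.
The ratio is 0.01976 / 0.00276 (the normalizer cancels) = 7.159.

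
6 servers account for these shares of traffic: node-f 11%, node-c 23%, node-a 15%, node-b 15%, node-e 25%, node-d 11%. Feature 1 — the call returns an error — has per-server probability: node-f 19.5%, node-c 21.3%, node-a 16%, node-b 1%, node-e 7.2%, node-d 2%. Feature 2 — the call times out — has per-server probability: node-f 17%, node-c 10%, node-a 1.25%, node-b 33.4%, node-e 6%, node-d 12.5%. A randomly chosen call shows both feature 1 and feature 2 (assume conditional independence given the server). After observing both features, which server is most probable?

node-c

Unnormalized posteriors (prior × likelihood):
  node-f: 0.11 × 0.195 × 0.17 = 0.0036465
  node-c: 0.23 × 0.213 × 0.1 = 0.004899
  node-a: 0.15 × 0.16 × 0.0125 = 0.0003
  node-b: 0.15 × 0.01 × 0.334 = 0.000501
  node-e: 0.25 × 0.072 × 0.06 = 0.00108
  node-d: 0.11 × 0.02 × 0.125 = 0.000275
Sum = 0.0107015.
Largest term belongs to node-c, so node-c is most probable.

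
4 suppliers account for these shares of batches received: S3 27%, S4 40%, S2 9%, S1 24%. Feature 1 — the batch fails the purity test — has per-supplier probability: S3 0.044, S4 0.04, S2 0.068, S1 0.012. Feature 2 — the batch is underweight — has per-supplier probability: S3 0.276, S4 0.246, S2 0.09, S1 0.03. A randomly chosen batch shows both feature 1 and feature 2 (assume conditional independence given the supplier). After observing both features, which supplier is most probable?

S4

Compute prior × likelihood for every hypothesis:
  S3: 0.27 × 0.044 × 0.276 = 0.00327888
  S4: 0.4 × 0.04 × 0.246 = 0.003936
  S2: 0.09 × 0.068 × 0.09 = 0.0005508
  S1: 0.24 × 0.012 × 0.03 = 0.0000864
Sum = 0.00785208.
Largest term belongs to S4, so S4 is most probable.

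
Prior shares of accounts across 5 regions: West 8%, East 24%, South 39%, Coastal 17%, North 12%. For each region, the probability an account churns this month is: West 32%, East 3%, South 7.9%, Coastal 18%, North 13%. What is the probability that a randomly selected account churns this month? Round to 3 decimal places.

Prior × likelihood for each hypothesis:
  West: 0.08 × 0.32 = 0.0256
  East: 0.24 × 0.03 = 0.0072
  South: 0.39 × 0.079 = 0.03081
  Coastal: 0.17 × 0.18 = 0.0306
  North: 0.12 × 0.13 = 0.0156
P(churn) = 0.0256 + 0.0072 + 0.03081 + 0.0306 + 0.0156 = 0.10981 → 0.110.

0.110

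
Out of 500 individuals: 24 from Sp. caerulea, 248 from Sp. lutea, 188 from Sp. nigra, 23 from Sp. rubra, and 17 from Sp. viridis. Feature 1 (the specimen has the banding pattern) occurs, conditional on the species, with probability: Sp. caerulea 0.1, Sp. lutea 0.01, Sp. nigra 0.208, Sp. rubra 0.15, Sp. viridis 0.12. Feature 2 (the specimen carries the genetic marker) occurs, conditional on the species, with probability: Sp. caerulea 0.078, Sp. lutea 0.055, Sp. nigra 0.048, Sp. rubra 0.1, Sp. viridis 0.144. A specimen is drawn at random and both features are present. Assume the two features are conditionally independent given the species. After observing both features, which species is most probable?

Sp. nigra

Prior × likelihood for each hypothesis:
  Sp. caerulea: 0.048 × 0.1 × 0.078 = 0.0003744
  Sp. lutea: 0.496 × 0.01 × 0.055 = 0.0002728
  Sp. nigra: 0.376 × 0.208 × 0.048 = 0.003753984
  Sp. rubra: 0.046 × 0.15 × 0.1 = 0.00069
  Sp. viridis: 0.034 × 0.12 × 0.144 = 0.00058752
Normalizing constant = 0.005678704.
Largest term belongs to Sp. nigra, so Sp. nigra is most probable.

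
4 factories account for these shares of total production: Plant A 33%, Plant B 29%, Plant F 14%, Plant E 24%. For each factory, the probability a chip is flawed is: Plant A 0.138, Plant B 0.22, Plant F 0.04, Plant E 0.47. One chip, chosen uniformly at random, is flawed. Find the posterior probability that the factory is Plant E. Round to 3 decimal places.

0.495

By Bayes' rule, posterior ∝ prior × likelihood:
  Plant A: 0.33 × 0.138 = 0.04554
  Plant B: 0.29 × 0.22 = 0.0638
  Plant F: 0.14 × 0.04 = 0.0056
  Plant E: 0.24 × 0.47 = 0.1128
Normalizing constant = 0.22774.
P(Plant E | evidence) = 0.1128 / 0.22774 ≈ 0.495.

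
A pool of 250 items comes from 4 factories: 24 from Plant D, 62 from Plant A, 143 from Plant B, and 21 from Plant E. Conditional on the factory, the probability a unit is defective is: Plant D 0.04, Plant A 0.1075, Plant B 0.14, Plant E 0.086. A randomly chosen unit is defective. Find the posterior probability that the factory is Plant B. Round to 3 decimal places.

0.680

By Bayes' rule, posterior ∝ prior × likelihood:
  Plant D: 0.096 × 0.04 = 0.00384
  Plant A: 0.248 × 0.1075 = 0.02666
  Plant B: 0.572 × 0.14 = 0.08008
  Plant E: 0.084 × 0.086 = 0.007224
Normalizing constant = 0.117804.
P(Plant B | evidence) = 0.08008 / 0.117804 ≈ 0.680.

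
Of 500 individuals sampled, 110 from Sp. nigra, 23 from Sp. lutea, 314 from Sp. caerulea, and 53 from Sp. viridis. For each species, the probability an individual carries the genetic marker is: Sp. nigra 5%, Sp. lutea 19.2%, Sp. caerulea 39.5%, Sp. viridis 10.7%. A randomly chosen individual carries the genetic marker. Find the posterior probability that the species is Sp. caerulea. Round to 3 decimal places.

0.888

Prior × likelihood for each hypothesis:
  Sp. nigra: 0.22 × 0.05 = 0.011
  Sp. lutea: 0.046 × 0.192 = 0.008832
  Sp. caerulea: 0.628 × 0.395 = 0.24806
  Sp. viridis: 0.106 × 0.107 = 0.011342
Normalizing constant = 0.279234.
P(Sp. caerulea | evidence) = 0.24806 / 0.279234 ≈ 0.888.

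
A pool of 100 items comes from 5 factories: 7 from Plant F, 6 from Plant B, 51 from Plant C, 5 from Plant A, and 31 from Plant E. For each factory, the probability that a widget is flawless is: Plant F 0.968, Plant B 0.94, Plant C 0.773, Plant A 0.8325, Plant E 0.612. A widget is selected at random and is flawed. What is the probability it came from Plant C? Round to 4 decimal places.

Taking complements, P(flawed | each) = Plant F 0.032, Plant B 0.06, Plant C 0.227, Plant A 0.1675, Plant E 0.388.
Prior × likelihood for each hypothesis:
  Plant F: 0.07 × 0.032 = 0.00224
  Plant B: 0.06 × 0.06 = 0.0036
  Plant C: 0.51 × 0.227 = 0.11577
  Plant A: 0.05 × 0.1675 = 0.008375
  Plant E: 0.31 × 0.388 = 0.12028
Normalizing constant = 0.250265.
P(Plant C | evidence) = 0.11577 / 0.250265 ≈ 0.4626.

0.4626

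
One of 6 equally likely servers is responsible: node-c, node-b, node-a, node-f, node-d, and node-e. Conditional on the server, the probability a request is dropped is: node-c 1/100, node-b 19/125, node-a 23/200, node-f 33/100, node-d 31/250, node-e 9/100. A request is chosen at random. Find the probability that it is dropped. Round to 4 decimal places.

With a uniform prior (1/6 each), posterior ∝ likelihood:
  node-c: 0.01
  node-b: 0.152
  node-a: 0.115
  node-f: 0.33
  node-d: 0.124
  node-e: 0.09
P(dropped) = (1/6) × (0.01 + 0.152 + 0.115 + 0.33 + 0.124 + 0.09) = 0.821/6 ≈ 0.1368.

0.1368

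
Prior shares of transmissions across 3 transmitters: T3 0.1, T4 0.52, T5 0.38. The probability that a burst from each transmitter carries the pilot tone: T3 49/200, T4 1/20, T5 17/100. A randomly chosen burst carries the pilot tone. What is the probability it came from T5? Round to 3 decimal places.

Prior × likelihood for each hypothesis:
  T3: 0.1 × 0.245 = 0.0245
  T4: 0.52 × 0.05 = 0.026
  T5: 0.38 × 0.17 = 0.0646
Sum = 0.1151.
P(T5 | evidence) = 0.0646 / 0.1151 ≈ 0.561.

0.561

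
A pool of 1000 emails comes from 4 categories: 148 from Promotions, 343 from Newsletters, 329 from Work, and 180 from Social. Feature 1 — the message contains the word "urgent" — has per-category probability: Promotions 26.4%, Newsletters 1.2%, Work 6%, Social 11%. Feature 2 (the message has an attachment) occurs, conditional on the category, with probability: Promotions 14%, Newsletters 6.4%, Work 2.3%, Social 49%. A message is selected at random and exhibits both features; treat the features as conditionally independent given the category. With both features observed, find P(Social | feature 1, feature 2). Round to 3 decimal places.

0.611

Prior × likelihood for each hypothesis:
  Promotions: 0.148 × 0.264 × 0.14 = 0.00547008
  Newsletters: 0.343 × 0.012 × 0.064 = 0.000263424
  Work: 0.329 × 0.06 × 0.023 = 0.00045402
  Social: 0.18 × 0.11 × 0.49 = 0.009702
Total = 0.015889524.
P(Social | evidence) = 0.009702 / 0.015889524 ≈ 0.611.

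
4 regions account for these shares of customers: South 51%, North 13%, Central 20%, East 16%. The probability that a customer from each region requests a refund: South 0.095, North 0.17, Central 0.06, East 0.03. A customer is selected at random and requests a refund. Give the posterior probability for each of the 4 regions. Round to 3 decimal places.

South 0.555, North 0.253, Central 0.137, East 0.055

Prior × likelihood for each hypothesis:
  South: 0.51 × 0.095 = 0.04845
  North: 0.13 × 0.17 = 0.0221
  Central: 0.2 × 0.06 = 0.012
  East: 0.16 × 0.03 = 0.0048
Normalizing constant = 0.08735.
P(South | refund) = 0.04845/0.08735 ≈ 0.555
P(North | refund) = 0.0221/0.08735 ≈ 0.253
P(Central | refund) = 0.012/0.08735 ≈ 0.137
P(East | refund) = 0.0048/0.08735 ≈ 0.055
(Check: 0.555+0.253+0.137+0.055 = 1.000.)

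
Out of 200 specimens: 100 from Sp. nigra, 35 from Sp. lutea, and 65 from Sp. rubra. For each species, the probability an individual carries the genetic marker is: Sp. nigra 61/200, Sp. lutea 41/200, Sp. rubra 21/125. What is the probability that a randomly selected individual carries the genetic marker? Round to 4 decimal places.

0.2430

By Bayes' rule, posterior ∝ prior × likelihood:
  Sp. nigra: 0.5 × 0.305 = 0.1525
  Sp. lutea: 0.175 × 0.205 = 0.035875
  Sp. rubra: 0.325 × 0.168 = 0.0546
P(marker) = 0.1525 + 0.035875 + 0.0546 = 0.242975 → 0.2430.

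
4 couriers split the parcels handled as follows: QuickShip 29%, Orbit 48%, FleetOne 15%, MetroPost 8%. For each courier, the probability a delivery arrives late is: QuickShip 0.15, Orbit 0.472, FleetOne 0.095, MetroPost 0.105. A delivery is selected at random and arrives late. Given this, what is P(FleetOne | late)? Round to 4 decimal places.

Compute prior × likelihood for every hypothesis:
  QuickShip: 0.29 × 0.15 = 0.0435
  Orbit: 0.48 × 0.472 = 0.22656
  FleetOne: 0.15 × 0.095 = 0.01425
  MetroPost: 0.08 × 0.105 = 0.0084
Normalizing constant = 0.29271.
P(FleetOne | evidence) = 0.01425 / 0.29271 ≈ 0.0487.

0.0487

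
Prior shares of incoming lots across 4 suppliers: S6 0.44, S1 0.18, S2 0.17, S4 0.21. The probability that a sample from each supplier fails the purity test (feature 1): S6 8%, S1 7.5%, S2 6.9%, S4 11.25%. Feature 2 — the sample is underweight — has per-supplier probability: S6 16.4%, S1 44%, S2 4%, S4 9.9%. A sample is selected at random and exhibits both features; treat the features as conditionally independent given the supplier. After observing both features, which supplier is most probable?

S1

By Bayes' rule, posterior ∝ prior × likelihood:
  S6: 0.44 × 0.08 × 0.164 = 0.0057728
  S1: 0.18 × 0.075 × 0.44 = 0.00594
  S2: 0.17 × 0.069 × 0.04 = 0.0004692
  S4: 0.21 × 0.1125 × 0.099 = 0.002338875
Sum = 0.014520875.
Largest term belongs to S1, so S1 is most probable.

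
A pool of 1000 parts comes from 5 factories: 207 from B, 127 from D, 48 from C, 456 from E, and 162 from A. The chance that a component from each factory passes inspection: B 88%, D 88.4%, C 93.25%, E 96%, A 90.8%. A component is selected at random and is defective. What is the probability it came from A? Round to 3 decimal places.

Taking complements, P(defective | each) = B 0.12, D 0.116, C 0.0675, E 0.04, A 0.092.
Unnormalized posteriors (prior × likelihood):
  B: 0.207 × 0.12 = 0.02484
  D: 0.127 × 0.116 = 0.014732
  C: 0.048 × 0.0675 = 0.00324
  E: 0.456 × 0.04 = 0.01824
  A: 0.162 × 0.092 = 0.014904
Sum = 0.075956.
P(A | evidence) = 0.014904 / 0.075956 ≈ 0.196.

0.196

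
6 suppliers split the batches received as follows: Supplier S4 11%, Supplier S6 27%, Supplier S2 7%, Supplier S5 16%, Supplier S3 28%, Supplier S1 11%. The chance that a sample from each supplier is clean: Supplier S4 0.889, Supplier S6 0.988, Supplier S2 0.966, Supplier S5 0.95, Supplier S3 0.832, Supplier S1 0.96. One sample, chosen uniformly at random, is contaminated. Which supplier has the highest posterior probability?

Taking complements, P(contaminated | each) = Supplier S4 0.111, Supplier S6 0.012, Supplier S2 0.034, Supplier S5 0.05, Supplier S3 0.168, Supplier S1 0.04.
By Bayes' rule, posterior ∝ prior × likelihood:
  Supplier S4: 0.11 × 0.111 = 0.01221
  Supplier S6: 0.27 × 0.012 = 0.00324
  Supplier S2: 0.07 × 0.034 = 0.00238
  Supplier S5: 0.16 × 0.05 = 0.008
  Supplier S3: 0.28 × 0.168 = 0.04704
  Supplier S1: 0.11 × 0.04 = 0.0044
Total = 0.07727.
Largest term belongs to Supplier S3, so Supplier S3 is most probable.

Supplier S3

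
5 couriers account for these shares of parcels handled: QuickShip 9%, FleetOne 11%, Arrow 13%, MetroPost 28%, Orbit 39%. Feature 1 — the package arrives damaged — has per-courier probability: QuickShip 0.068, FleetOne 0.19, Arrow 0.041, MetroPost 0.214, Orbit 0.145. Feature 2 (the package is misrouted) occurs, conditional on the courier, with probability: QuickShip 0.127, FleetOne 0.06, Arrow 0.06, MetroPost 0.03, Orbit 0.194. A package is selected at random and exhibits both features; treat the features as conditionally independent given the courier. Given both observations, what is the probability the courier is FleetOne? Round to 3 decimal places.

Prior × likelihood for each hypothesis:
  QuickShip: 0.09 × 0.068 × 0.127 = 0.00077724
  FleetOne: 0.11 × 0.19 × 0.06 = 0.001254
  Arrow: 0.13 × 0.041 × 0.06 = 0.0003198
  MetroPost: 0.28 × 0.214 × 0.03 = 0.0017976
  Orbit: 0.39 × 0.145 × 0.194 = 0.0109707
Normalizing constant = 0.01511934.
P(FleetOne | evidence) = 0.001254 / 0.01511934 ≈ 0.083.

0.083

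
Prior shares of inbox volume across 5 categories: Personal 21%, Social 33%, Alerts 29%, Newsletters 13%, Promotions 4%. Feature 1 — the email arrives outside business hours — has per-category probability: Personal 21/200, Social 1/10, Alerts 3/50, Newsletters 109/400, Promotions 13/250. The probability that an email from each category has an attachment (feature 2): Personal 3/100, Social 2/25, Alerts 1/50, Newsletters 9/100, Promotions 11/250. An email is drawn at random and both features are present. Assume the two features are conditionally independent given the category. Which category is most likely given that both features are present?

Newsletters

By Bayes' rule, posterior ∝ prior × likelihood:
  Personal: 0.21 × 0.105 × 0.03 = 0.0006615
  Social: 0.33 × 0.1 × 0.08 = 0.00264
  Alerts: 0.29 × 0.06 × 0.02 = 0.000348
  Newsletters: 0.13 × 0.2725 × 0.09 = 0.00318825
  Promotions: 0.04 × 0.052 × 0.044 = 0.00009152
Sum = 0.00692927.
Largest term belongs to Newsletters, so Newsletters is most probable.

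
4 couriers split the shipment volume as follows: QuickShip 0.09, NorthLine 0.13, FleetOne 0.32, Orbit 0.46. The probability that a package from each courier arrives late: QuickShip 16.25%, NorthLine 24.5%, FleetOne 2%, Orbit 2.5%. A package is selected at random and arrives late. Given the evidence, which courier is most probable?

Unnormalized posteriors (prior × likelihood):
  QuickShip: 0.09 × 0.1625 = 0.014625
  NorthLine: 0.13 × 0.245 = 0.03185
  FleetOne: 0.32 × 0.02 = 0.0064
  Orbit: 0.46 × 0.025 = 0.0115
Sum = 0.064375.
Largest term belongs to NorthLine, so NorthLine is most probable.

NorthLine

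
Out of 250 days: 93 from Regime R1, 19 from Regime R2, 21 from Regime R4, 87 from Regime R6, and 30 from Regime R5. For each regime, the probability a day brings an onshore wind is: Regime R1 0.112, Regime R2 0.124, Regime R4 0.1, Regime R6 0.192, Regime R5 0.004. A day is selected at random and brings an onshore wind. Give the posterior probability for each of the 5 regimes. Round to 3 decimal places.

Regime R1 0.329, Regime R2 0.074, Regime R4 0.066, Regime R6 0.527, Regime R5 0.004

Unnormalized posteriors (prior × likelihood):
  Regime R1: 0.372 × 0.112 = 0.041664
  Regime R2: 0.076 × 0.124 = 0.009424
  Regime R4: 0.084 × 0.1 = 0.0084
  Regime R6: 0.348 × 0.192 = 0.066816
  Regime R5: 0.12 × 0.004 = 0.00048
Normalizing constant = 0.126784.
P(Regime R1 | onshore) = 0.041664/0.126784 ≈ 0.329
P(Regime R2 | onshore) = 0.009424/0.126784 ≈ 0.074
P(Regime R4 | onshore) = 0.0084/0.126784 ≈ 0.066
P(Regime R6 | onshore) = 0.066816/0.126784 ≈ 0.527
P(Regime R5 | onshore) = 0.00048/0.126784 ≈ 0.004
(Check: 0.329+0.074+0.066+0.527+0.004 = 1.000.)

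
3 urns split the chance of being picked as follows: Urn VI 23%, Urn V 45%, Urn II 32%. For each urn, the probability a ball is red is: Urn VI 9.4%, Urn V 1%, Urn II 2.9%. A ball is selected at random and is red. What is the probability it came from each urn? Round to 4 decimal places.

Urn VI 0.6107, Urn V 0.1271, Urn II 0.2621

Unnormalized posteriors (prior × likelihood):
  Urn VI: 0.23 × 0.094 = 0.02162
  Urn V: 0.45 × 0.01 = 0.0045
  Urn II: 0.32 × 0.029 = 0.00928
Normalizing constant = 0.0354.
P(Urn VI | red) = 0.02162/0.0354 ≈ 0.6107
P(Urn V | red) = 0.0045/0.0354 ≈ 0.1271
P(Urn II | red) = 0.00928/0.0354 ≈ 0.2621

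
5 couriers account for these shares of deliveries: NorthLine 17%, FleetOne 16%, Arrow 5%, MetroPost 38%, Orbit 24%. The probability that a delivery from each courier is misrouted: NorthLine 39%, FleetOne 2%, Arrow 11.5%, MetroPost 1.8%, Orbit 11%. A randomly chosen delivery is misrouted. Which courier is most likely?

NorthLine

Unnormalized posteriors (prior × likelihood):
  NorthLine: 0.17 × 0.39 = 0.0663
  FleetOne: 0.16 × 0.02 = 0.0032
  Arrow: 0.05 × 0.115 = 0.00575
  MetroPost: 0.38 × 0.018 = 0.00684
  Orbit: 0.24 × 0.11 = 0.0264
Sum = 0.10849.
Largest term belongs to NorthLine, so NorthLine is most probable.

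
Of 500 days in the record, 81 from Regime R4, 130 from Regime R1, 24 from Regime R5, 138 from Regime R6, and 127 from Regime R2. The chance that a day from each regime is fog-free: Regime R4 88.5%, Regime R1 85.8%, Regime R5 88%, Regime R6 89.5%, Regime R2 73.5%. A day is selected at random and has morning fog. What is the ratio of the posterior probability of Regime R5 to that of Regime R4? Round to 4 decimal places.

Taking complements, P(fog | each) = Regime R4 0.115, Regime R1 0.142, Regime R5 0.12, Regime R6 0.105, Regime R2 0.265.
Prior × likelihood for each hypothesis:
  Regime R4: 0.162 × 0.115 = 0.01863
  Regime R1: 0.26 × 0.142 = 0.03692
  Regime R5: 0.048 × 0.12 = 0.00576
  Regime R6: 0.276 × 0.105 = 0.02898
  Regime R2: 0.254 × 0.265 = 0.06731
Total = 0.1576.
The ratio is 0.00576 / 0.01863 (the normalizer cancels) = 0.3092.

0.3092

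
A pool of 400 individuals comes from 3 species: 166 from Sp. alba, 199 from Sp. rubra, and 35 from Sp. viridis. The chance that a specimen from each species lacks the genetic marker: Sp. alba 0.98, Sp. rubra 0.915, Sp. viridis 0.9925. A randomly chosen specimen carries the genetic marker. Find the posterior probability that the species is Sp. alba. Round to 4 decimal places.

0.1620

Taking complements, P(marker | each) = Sp. alba 0.02, Sp. rubra 0.085, Sp. viridis 0.0075.
Compute prior × likelihood for every hypothesis:
  Sp. alba: 0.415 × 0.02 = 0.0083
  Sp. rubra: 0.4975 × 0.085 = 0.0422875
  Sp. viridis: 0.0875 × 0.0075 = 0.00065625
Sum = 0.05124375.
P(Sp. alba | evidence) = 0.0083 / 0.05124375 ≈ 0.1620.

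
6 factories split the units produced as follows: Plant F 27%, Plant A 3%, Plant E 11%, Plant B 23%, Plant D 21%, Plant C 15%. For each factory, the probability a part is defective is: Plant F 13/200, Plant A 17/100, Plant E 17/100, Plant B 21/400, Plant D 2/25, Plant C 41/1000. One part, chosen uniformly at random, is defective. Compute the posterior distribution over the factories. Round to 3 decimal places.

Unnormalized posteriors (prior × likelihood):
  Plant F: 0.27 × 0.065 = 0.01755
  Plant A: 0.03 × 0.17 = 0.0051
  Plant E: 0.11 × 0.17 = 0.0187
  Plant B: 0.23 × 0.0525 = 0.012075
  Plant D: 0.21 × 0.08 = 0.0168
  Plant C: 0.15 × 0.041 = 0.00615
Normalizing constant = 0.076375.
P(Plant F | defective) = 0.01755/0.076375 ≈ 0.230
P(Plant A | defective) = 0.0051/0.076375 ≈ 0.067
P(Plant E | defective) = 0.0187/0.076375 ≈ 0.245
P(Plant B | defective) = 0.012075/0.076375 ≈ 0.158
P(Plant D | defective) = 0.0168/0.076375 ≈ 0.220
P(Plant C | defective) = 0.00615/0.076375 ≈ 0.081

Plant F 0.230, Plant A 0.067, Plant E 0.245, Plant B 0.158, Plant D 0.220, Plant C 0.081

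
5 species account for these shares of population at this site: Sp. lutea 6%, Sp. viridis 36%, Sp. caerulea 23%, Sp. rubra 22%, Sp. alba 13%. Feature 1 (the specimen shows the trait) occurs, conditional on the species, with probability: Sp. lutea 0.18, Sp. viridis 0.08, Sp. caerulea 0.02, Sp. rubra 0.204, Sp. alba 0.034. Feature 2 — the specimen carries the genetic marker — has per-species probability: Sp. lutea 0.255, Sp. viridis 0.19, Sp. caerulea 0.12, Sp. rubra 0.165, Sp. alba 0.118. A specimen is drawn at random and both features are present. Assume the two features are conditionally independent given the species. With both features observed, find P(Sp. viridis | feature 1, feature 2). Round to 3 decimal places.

0.328

Unnormalized posteriors (prior × likelihood):
  Sp. lutea: 0.06 × 0.18 × 0.255 = 0.002754
  Sp. viridis: 0.36 × 0.08 × 0.19 = 0.005472
  Sp. caerulea: 0.23 × 0.02 × 0.12 = 0.000552
  Sp. rubra: 0.22 × 0.204 × 0.165 = 0.0074052
  Sp. alba: 0.13 × 0.034 × 0.118 = 0.00052156
Total = 0.01670476.
P(Sp. viridis | evidence) = 0.005472 / 0.01670476 ≈ 0.328.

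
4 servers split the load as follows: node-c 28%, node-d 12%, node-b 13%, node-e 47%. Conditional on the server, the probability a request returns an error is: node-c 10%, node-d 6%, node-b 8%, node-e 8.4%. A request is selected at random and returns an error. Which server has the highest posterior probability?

By Bayes' rule, posterior ∝ prior × likelihood:
  node-c: 0.28 × 0.1 = 0.028
  node-d: 0.12 × 0.06 = 0.0072
  node-b: 0.13 × 0.08 = 0.0104
  node-e: 0.47 × 0.084 = 0.03948
Normalizing constant = 0.08508.
Largest term belongs to node-e, so node-e is most probable.

node-e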